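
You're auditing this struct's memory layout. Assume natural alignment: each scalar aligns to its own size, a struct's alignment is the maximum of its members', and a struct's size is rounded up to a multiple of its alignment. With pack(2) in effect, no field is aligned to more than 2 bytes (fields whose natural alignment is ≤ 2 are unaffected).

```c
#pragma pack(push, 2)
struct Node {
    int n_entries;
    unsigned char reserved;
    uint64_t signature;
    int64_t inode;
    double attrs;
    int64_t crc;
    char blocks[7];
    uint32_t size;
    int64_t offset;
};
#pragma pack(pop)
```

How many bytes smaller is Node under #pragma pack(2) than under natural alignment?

6

natural layout:
  n_entries at 0 (size 4, align 4) → ends 4
  reserved at 4 (size 1, align 1) → ends 5
  pad 3 to align 8 for signature
  signature at 8 (size 8, align 8) → ends 16
  inode at 16 (size 8, align 8) → ends 24
  attrs at 24 (size 8, align 8) → ends 32
  crc at 32 (size 8, align 8) → ends 40
  blocks at 40 (size 7, align 1) → ends 47
  pad 1 to align 4 for size
  size at 48 (size 4, align 4) → ends 52
  pad 4 to align 8 for offset
  offset at 56 (size 8, align 8) → ends 64
  total 64 bytes, alignment 8
packed(2) layout:
  n_entries at 0 (size 4, align 2) → ends 4
  reserved at 4 (size 1, align 1) → ends 5
  pad 1 to align 2 for signature
  signature at 6 (size 8, align 2) → ends 14
  inode at 14 (size 8, align 2) → ends 22
  attrs at 22 (size 8, align 2) → ends 30
  crc at 30 (size 8, align 2) → ends 38
  blocks at 38 (size 7, align 1) → ends 45
  pad 1 to align 2 for size
  size at 46 (size 4, align 2) → ends 50
  offset at 50 (size 8, align 2) → ends 58
  total 58 bytes, alignment 2
64 − 58 = 6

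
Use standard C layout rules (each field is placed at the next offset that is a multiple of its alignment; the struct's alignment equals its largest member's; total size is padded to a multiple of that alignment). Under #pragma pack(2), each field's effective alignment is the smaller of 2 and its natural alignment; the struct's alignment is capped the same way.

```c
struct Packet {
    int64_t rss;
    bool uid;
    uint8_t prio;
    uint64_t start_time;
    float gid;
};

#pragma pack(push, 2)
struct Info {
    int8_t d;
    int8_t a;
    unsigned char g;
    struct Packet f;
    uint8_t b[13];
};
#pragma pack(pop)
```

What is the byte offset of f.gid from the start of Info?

28

Packet: 0..8  rss  (8B, 8-aligned); 8..9  uid  (1B, 1-aligned); 9..10  prio  (1B, 1-aligned); 10..16  -- padding (6B); 16..24  start_time  (8B, 8-aligned); 24..28  gid  (4B, 4-aligned); 28..32  -- tail padding (4B); sizeof = 32, alignof = 8
0..1  d  (1B, 1-aligned)
1..2  a  (1B, 1-aligned)
2..3  g  (1B, 1-aligned)
3..4  -- padding (1B)
4..36  f  (32B, 2-aligned)
within Packet: gid at 24
4 + 24 = 28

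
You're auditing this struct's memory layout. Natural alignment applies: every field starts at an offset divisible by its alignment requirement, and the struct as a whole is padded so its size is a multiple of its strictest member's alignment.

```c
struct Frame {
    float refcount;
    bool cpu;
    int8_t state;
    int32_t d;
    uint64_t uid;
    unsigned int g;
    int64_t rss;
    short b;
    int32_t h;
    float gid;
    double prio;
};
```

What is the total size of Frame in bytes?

64

@0: refcount [4B, align 4] → 4
@4: cpu [1B, align 1] → 5
@5: state [1B, align 1] → 6
+2 pad (align 4)
@8: d [4B, align 4] → 12
+4 pad (align 8)
@16: uid [8B, align 8] → 24
@24: g [4B, align 4] → 28
+4 pad (align 8)
@32: rss [8B, align 8] → 40
@40: b [2B, align 2] → 42
+2 pad (align 4)
@44: h [4B, align 4] → 48
@48: gid [4B, align 4] → 52
+4 pad (align 8)
@56: prio [8B, align 8] → 64
size 64, align 8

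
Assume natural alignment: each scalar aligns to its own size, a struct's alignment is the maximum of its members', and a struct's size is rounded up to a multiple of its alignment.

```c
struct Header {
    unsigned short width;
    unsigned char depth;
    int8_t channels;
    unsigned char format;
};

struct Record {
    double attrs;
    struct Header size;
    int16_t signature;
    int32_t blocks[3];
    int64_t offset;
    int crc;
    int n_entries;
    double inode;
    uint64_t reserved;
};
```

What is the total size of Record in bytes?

Header: 0..2  width  (2B, 2-aligned); 2..3  depth  (1B, 1-aligned); 3..4  channels  (1B, 1-aligned); 4..5  format  (1B, 1-aligned); 5..6  -- tail padding (1B); sizeof = 6, alignof = 2
0..8  attrs  (8B, 8-aligned)
8..14  size  (6B, 2-aligned)
14..16  signature  (2B, 2-aligned)
16..28  blocks  (12B, 4-aligned)
28..32  -- padding (4B)
32..40  offset  (8B, 8-aligned)
40..44  crc  (4B, 4-aligned)
44..48  n_entries  (4B, 4-aligned)
48..56  inode  (8B, 8-aligned)
56..64  reserved  (8B, 8-aligned)
sizeof = 64, alignof = 8

64 bytes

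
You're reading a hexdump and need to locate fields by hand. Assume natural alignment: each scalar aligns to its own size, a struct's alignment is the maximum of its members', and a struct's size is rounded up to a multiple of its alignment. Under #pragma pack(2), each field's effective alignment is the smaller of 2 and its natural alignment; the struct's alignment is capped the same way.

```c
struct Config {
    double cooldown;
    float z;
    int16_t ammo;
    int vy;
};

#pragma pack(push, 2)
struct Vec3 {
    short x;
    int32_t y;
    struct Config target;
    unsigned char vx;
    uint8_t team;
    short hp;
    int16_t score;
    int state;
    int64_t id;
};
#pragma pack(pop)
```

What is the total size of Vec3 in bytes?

48 bytes

Config: @0: cooldown [8B, align 8] → 8; @8: z [4B, align 4] → 12; @12: ammo [2B, align 2] → 14; +2 pad (align 4); @16: vy [4B, align 4] → 20; +4 tail pad (align 8); size 24, align 8
@0: x [2B, align 2] → 2
@2: y [4B, align 2] → 6
@6: target [24B, align 2] → 30
@30: vx [1B, align 1] → 31
@31: team [1B, align 1] → 32
@32: hp [2B, align 2] → 34
@34: score [2B, align 2] → 36
@36: state [4B, align 2] → 40
@40: id [8B, align 2] → 48
size 48, align 2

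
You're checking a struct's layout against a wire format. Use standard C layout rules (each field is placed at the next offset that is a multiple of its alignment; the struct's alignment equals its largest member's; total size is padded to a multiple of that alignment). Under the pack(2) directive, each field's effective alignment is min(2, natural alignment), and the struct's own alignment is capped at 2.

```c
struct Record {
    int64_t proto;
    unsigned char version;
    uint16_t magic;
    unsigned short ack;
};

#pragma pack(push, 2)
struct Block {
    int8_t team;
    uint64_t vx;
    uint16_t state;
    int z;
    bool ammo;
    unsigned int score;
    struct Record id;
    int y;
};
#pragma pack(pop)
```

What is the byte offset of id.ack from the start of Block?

Record: @0: proto [8B, align 8] → 8; @8: version [1B, align 1] → 9; +1 pad (align 2); @10: magic [2B, align 2] → 12; @12: ack [2B, align 2] → 14; +2 tail pad (align 8); size 16, align 8
@0: team [1B, align 1] → 1
+1 pad (align 2)
@2: vx [8B, align 2] → 10
@10: state [2B, align 2] → 12
@12: z [4B, align 2] → 16
@16: ammo [1B, align 1] → 17
+1 pad (align 2)
@18: score [4B, align 2] → 22
@22: id [16B, align 2] → 38
within Record: ack at 12
22 + 12 = 34

34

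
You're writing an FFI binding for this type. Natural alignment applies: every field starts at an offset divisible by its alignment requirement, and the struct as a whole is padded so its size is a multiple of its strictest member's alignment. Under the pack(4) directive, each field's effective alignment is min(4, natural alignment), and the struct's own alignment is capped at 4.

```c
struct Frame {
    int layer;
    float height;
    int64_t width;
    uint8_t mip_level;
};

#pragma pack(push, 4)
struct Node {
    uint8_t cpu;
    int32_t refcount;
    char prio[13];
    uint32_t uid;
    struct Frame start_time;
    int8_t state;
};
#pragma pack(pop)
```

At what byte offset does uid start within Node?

24

Frame: @0: layer [4B, align 4] → 4; @4: height [4B, align 4] → 8; @8: width [8B, align 8] → 16; @16: mip_level [1B, align 1] → 17; +7 tail pad (align 8); size 24, align 8
@0: cpu [1B, align 1] → 1
+3 pad (align 4)
@4: refcount [4B, align 4] → 8
@8: prio [13B, align 1] → 21
+3 pad (align 4)
@24: uid [4B, align 4] → 28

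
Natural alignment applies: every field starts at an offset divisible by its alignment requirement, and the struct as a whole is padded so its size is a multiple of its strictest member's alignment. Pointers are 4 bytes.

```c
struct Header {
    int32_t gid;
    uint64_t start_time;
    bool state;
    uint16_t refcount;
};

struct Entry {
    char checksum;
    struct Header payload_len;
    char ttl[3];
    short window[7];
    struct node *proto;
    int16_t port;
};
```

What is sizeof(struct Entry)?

64

Header: 0..4  gid  (4B, 4-aligned); 4..8  -- padding (4B); 8..16  start_time  (8B, 8-aligned); 16..17  state  (1B, 1-aligned); 17..18  -- padding (1B); 18..20  refcount  (2B, 2-aligned); 20..24  -- tail padding (4B); sizeof = 24, alignof = 8
0..1  checksum  (1B, 1-aligned)
1..8  -- padding (7B)
8..32  payload_len  (24B, 8-aligned)
32..35  ttl  (3B, 1-aligned)
35..36  -- padding (1B)
36..50  window  (14B, 2-aligned)
50..52  -- padding (2B)
52..56  proto  (4B, 4-aligned)
56..58  port  (2B, 2-aligned)
58..64  -- tail padding (6B)
sizeof = 64, alignof = 8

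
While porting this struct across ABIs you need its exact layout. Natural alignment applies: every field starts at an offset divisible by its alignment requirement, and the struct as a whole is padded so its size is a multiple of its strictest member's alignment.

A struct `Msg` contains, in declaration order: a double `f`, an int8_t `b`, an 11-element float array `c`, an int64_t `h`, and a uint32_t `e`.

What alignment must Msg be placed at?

8

member alignments: f=8, b=1, c=4, h=8, e=4
max = 8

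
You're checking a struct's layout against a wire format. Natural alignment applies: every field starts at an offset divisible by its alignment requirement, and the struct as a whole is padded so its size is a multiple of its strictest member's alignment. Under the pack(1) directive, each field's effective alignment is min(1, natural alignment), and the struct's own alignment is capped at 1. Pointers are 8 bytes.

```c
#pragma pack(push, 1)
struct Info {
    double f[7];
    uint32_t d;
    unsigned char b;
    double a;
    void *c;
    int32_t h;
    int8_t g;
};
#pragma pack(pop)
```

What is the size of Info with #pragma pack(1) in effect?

82

0..56  f  (56B, 1-aligned)
56..60  d  (4B, 1-aligned)
60..61  b  (1B, 1-aligned)
61..69  a  (8B, 1-aligned)
69..77  c  (8B, 1-aligned)
77..81  h  (4B, 1-aligned)
81..82  g  (1B, 1-aligned)
sizeof = 82, alignof = 1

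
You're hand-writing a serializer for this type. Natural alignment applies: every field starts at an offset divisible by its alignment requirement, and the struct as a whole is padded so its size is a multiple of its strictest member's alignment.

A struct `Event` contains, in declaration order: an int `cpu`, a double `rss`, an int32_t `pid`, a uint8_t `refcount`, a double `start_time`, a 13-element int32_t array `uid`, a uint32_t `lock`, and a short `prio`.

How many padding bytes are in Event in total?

13

cpu at 0 (size 4, align 4) → ends 4
pad 4 to align 8 for rss
rss at 8 (size 8, align 8) → ends 16
pid at 16 (size 4, align 4) → ends 20
refcount at 20 (size 1, align 1) → ends 21
pad 3 to align 8 for start_time
start_time at 24 (size 8, align 8) → ends 32
uid at 32 (size 52, align 4) → ends 84
lock at 84 (size 4, align 4) → ends 88
prio at 88 (size 2, align 2) → ends 90
tail pad 6 to reach multiple of 8
total 96 bytes, alignment 8
data bytes 83, size 96 → padding 13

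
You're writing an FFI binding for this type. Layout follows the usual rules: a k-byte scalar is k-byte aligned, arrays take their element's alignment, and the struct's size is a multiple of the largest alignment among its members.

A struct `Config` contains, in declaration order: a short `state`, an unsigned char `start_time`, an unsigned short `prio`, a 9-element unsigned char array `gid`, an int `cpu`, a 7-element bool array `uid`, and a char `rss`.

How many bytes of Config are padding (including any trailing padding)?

state at 0 (size 2, align 2) → ends 2
start_time at 2 (size 1, align 1) → ends 3
pad 1 to align 2 for prio
prio at 4 (size 2, align 2) → ends 6
gid at 6 (size 9, align 1) → ends 15
pad 1 to align 4 for cpu
cpu at 16 (size 4, align 4) → ends 20
uid at 20 (size 7, align 1) → ends 27
rss at 27 (size 1, align 1) → ends 28
total 28 bytes, alignment 4
data bytes 26, size 28 → padding 2

2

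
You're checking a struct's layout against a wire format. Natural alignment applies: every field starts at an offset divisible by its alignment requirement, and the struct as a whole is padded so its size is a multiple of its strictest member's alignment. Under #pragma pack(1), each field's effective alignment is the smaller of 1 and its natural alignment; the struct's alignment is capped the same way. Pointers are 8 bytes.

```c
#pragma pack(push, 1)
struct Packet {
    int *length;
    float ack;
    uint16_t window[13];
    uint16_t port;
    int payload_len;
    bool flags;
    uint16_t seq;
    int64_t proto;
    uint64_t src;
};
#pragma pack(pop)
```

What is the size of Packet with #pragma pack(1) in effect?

@0: length [8B, align 1] → 8
@8: ack [4B, align 1] → 12
@12: window [26B, align 1] → 38
@38: port [2B, align 1] → 40
@40: payload_len [4B, align 1] → 44
@44: flags [1B, align 1] → 45
@45: seq [2B, align 1] → 47
@47: proto [8B, align 1] → 55
@55: src [8B, align 1] → 63
size 63, align 1

63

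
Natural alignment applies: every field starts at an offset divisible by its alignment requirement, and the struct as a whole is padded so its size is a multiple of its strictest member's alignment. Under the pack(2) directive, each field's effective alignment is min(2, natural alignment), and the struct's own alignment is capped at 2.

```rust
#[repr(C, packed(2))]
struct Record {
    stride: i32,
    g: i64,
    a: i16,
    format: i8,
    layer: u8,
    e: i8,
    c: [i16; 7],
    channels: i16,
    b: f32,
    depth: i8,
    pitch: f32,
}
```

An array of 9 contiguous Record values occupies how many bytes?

@0: stride [4B, align 2] → 4
@4: g [8B, align 2] → 12
@12: a [2B, align 2] → 14
@14: format [1B, align 1] → 15
@15: layer [1B, align 1] → 16
@16: e [1B, align 1] → 17
+1 pad (align 2)
@18: c [14B, align 2] → 32
@32: channels [2B, align 2] → 34
@34: b [4B, align 2] → 38
@38: depth [1B, align 1] → 39
+1 pad (align 2)
@40: pitch [4B, align 2] → 44
size 44, align 2
array of 9: 9 × 44 = 396

396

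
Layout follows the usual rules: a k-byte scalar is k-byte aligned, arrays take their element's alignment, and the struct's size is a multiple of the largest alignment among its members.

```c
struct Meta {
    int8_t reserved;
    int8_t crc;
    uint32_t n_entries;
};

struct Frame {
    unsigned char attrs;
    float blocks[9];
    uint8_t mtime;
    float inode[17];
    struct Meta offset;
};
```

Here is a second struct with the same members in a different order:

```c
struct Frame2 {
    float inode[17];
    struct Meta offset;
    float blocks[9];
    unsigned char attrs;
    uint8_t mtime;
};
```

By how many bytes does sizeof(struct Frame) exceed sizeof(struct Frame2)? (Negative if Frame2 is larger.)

4

Meta: reserved at 0 (size 1, align 1) → ends 1; crc at 1 (size 1, align 1) → ends 2; pad 2 to align 4 for n_entries; n_entries at 4 (size 4, align 4) → ends 8; total 8 bytes, alignment 4
attrs at 0 (size 1, align 1) → ends 1
pad 3 to align 4 for blocks
blocks at 4 (size 36, align 4) → ends 40
mtime at 40 (size 1, align 1) → ends 41
pad 3 to align 4 for inode
inode at 44 (size 68, align 4) → ends 112
offset at 112 (size 8, align 4) → ends 120
total 120 bytes, alignment 4
— Frame2 —
inode at 0 (size 68, align 4) → ends 68
offset at 68 (size 8, align 4) → ends 76
blocks at 76 (size 36, align 4) → ends 112
attrs at 112 (size 1, align 1) → ends 113
mtime at 113 (size 1, align 1) → ends 114
tail pad 2 to reach multiple of 4
total 116 bytes, alignment 4
120 − 116 = 4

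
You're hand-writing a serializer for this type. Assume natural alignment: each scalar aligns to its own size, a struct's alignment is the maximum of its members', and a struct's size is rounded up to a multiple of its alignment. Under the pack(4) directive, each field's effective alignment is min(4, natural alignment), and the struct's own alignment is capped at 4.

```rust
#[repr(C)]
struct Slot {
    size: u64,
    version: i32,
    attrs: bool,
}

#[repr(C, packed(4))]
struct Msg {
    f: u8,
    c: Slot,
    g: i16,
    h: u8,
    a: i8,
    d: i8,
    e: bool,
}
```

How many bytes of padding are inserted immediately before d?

Slot: 0..8  size  (8B, 8-aligned); 8..12  version  (4B, 4-aligned); 12..13  attrs  (1B, 1-aligned); 13..16  -- tail padding (3B); sizeof = 16, alignof = 8
0..1  f  (1B, 1-aligned)
1..4  -- padding (3B)
4..20  c  (16B, 4-aligned)
20..22  g  (2B, 2-aligned)
22..23  h  (1B, 1-aligned)
23..24  a  (1B, 1-aligned)
24..25  d  (1B, 1-aligned)

0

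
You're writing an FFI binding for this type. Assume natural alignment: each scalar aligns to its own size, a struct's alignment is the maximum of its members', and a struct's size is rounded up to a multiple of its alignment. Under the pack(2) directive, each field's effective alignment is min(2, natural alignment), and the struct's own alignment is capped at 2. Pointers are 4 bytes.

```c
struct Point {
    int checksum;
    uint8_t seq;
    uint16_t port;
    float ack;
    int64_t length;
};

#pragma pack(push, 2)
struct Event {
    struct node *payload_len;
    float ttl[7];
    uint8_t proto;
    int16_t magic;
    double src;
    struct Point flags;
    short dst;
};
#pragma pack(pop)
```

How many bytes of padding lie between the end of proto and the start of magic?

1

Point: 0..4  checksum  (4B, 4-aligned); 4..5  seq  (1B, 1-aligned); 5..6  -- padding (1B); 6..8  port  (2B, 2-aligned); 8..12  ack  (4B, 4-aligned); 12..16  -- padding (4B); 16..24  length  (8B, 8-aligned); sizeof = 24, alignof = 8
0..4  payload_len  (4B, 2-aligned)
4..32  ttl  (28B, 2-aligned)
32..33  proto  (1B, 1-aligned)
33..34  -- padding (1B)
34..36  magic  (2B, 2-aligned)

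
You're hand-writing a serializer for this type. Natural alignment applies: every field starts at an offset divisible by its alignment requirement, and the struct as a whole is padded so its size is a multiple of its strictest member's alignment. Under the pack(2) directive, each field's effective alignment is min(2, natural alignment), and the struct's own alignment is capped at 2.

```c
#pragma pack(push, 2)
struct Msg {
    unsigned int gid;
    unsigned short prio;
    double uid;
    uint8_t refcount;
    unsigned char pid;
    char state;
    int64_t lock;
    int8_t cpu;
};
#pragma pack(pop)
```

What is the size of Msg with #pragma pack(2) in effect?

0..4  gid  (4B, 2-aligned)
4..6  prio  (2B, 2-aligned)
6..14  uid  (8B, 2-aligned)
14..15  refcount  (1B, 1-aligned)
15..16  pid  (1B, 1-aligned)
16..17  state  (1B, 1-aligned)
17..18  -- padding (1B)
18..26  lock  (8B, 2-aligned)
26..27  cpu  (1B, 1-aligned)
27..28  -- tail padding (1B)
sizeof = 28, alignof = 2

28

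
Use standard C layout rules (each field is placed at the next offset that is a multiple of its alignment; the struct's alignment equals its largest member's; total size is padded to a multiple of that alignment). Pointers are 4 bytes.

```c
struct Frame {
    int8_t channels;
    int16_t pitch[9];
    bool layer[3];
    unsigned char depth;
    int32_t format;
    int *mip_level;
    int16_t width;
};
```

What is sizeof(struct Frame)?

0..1  channels  (1B, 1-aligned)
1..2  -- padding (1B)
2..20  pitch  (18B, 2-aligned)
20..23  layer  (3B, 1-aligned)
23..24  depth  (1B, 1-aligned)
24..28  format  (4B, 4-aligned)
28..32  mip_level  (4B, 4-aligned)
32..34  width  (2B, 2-aligned)
34..36  -- tail padding (2B)
sizeof = 36, alignof = 4

36 bytes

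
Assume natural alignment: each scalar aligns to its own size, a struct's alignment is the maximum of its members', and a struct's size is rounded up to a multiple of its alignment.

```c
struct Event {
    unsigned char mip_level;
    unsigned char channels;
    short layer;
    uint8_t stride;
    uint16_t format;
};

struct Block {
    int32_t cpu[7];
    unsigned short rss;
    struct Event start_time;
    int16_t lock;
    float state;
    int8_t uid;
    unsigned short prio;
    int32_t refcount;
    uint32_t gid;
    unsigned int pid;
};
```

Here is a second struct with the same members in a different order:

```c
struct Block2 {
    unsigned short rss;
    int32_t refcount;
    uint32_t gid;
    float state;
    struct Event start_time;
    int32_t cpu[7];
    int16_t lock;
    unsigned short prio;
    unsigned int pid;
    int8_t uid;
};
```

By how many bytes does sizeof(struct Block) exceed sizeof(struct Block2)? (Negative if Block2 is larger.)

Event: 0..1  mip_level  (1B, 1-aligned); 1..2  channels  (1B, 1-aligned); 2..4  layer  (2B, 2-aligned); 4..5  stride  (1B, 1-aligned); 5..6  -- padding (1B); 6..8  format  (2B, 2-aligned); sizeof = 8, alignof = 2
0..28  cpu  (28B, 4-aligned)
28..30  rss  (2B, 2-aligned)
30..38  start_time  (8B, 2-aligned)
38..40  lock  (2B, 2-aligned)
40..44  state  (4B, 4-aligned)
44..45  uid  (1B, 1-aligned)
45..46  -- padding (1B)
46..48  prio  (2B, 2-aligned)
48..52  refcount  (4B, 4-aligned)
52..56  gid  (4B, 4-aligned)
56..60  pid  (4B, 4-aligned)
sizeof = 60, alignof = 4
— Block2 —
0..2  rss  (2B, 2-aligned)
2..4  -- padding (2B)
4..8  refcount  (4B, 4-aligned)
8..12  gid  (4B, 4-aligned)
12..16  state  (4B, 4-aligned)
16..24  start_time  (8B, 2-aligned)
24..52  cpu  (28B, 4-aligned)
52..54  lock  (2B, 2-aligned)
54..56  prio  (2B, 2-aligned)
56..60  pid  (4B, 4-aligned)
60..61  uid  (1B, 1-aligned)
61..64  -- tail padding (3B)
sizeof = 64, alignof = 4
60 − 64 = -4

-4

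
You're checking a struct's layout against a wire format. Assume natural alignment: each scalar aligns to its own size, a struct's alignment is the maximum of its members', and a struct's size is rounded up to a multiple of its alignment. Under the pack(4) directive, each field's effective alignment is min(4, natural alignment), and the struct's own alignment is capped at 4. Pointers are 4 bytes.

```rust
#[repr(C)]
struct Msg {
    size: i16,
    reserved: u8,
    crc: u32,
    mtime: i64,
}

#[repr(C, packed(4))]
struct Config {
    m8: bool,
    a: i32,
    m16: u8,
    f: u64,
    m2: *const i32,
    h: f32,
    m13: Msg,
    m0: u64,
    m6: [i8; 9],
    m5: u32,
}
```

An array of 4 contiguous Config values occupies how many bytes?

272

Msg: size at 0 (size 2, align 2) → ends 2; reserved at 2 (size 1, align 1) → ends 3; pad 1 to align 4 for crc; crc at 4 (size 4, align 4) → ends 8; mtime at 8 (size 8, align 8) → ends 16; total 16 bytes, alignment 8
m8 at 0 (size 1, align 1) → ends 1
pad 3 to align 4 for a
a at 4 (size 4, align 4) → ends 8
m16 at 8 (size 1, align 1) → ends 9
pad 3 to align 4 for f
f at 12 (size 8, align 4) → ends 20
m2 at 20 (size 4, align 4) → ends 24
h at 24 (size 4, align 4) → ends 28
m13 at 28 (size 16, align 4) → ends 44
m0 at 44 (size 8, align 4) → ends 52
m6 at 52 (size 9, align 1) → ends 61
pad 3 to align 4 for m5
m5 at 64 (size 4, align 4) → ends 68
total 68 bytes, alignment 4
array of 4: 4 × 68 = 272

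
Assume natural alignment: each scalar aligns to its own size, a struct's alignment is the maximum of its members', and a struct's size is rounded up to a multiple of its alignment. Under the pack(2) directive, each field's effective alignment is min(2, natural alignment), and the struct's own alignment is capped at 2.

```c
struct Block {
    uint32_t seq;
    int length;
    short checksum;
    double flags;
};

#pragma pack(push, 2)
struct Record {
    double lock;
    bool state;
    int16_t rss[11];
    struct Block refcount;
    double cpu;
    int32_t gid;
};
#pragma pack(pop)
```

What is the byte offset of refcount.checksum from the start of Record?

Block: 0..4  seq  (4B, 4-aligned); 4..8  length  (4B, 4-aligned); 8..10  checksum  (2B, 2-aligned); 10..16  -- padding (6B); 16..24  flags  (8B, 8-aligned); sizeof = 24, alignof = 8
0..8  lock  (8B, 2-aligned)
8..9  state  (1B, 1-aligned)
9..10  -- padding (1B)
10..32  rss  (22B, 2-aligned)
32..56  refcount  (24B, 2-aligned)
within Block: checksum at 8
32 + 8 = 40

40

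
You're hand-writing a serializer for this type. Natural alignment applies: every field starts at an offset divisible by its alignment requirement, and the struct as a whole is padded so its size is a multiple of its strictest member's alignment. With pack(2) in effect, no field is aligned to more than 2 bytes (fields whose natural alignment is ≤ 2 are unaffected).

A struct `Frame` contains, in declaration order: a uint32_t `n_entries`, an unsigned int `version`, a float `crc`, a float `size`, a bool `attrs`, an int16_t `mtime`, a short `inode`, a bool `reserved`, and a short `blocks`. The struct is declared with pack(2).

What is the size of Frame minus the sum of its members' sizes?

0..4  n_entries  (4B, 2-aligned)
4..8  version  (4B, 2-aligned)
8..12  crc  (4B, 2-aligned)
12..16  size  (4B, 2-aligned)
16..17  attrs  (1B, 1-aligned)
17..18  -- padding (1B)
18..20  mtime  (2B, 2-aligned)
20..22  inode  (2B, 2-aligned)
22..23  reserved  (1B, 1-aligned)
23..24  -- padding (1B)
24..26  blocks  (2B, 2-aligned)
sizeof = 26, alignof = 2
data bytes 24, size 26 → padding 2

2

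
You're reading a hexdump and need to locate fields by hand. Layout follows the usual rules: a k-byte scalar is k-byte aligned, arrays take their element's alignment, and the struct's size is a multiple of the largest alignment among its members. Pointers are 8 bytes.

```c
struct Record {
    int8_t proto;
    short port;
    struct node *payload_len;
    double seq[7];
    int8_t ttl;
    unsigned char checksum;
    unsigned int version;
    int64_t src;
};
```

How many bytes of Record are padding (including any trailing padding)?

proto at 0 (size 1, align 1) → ends 1
pad 1 to align 2 for port
port at 2 (size 2, align 2) → ends 4
pad 4 to align 8 for payload_len
payload_len at 8 (size 8, align 8) → ends 16
seq at 16 (size 56, align 8) → ends 72
ttl at 72 (size 1, align 1) → ends 73
checksum at 73 (size 1, align 1) → ends 74
pad 2 to align 4 for version
version at 76 (size 4, align 4) → ends 80
src at 80 (size 8, align 8) → ends 88
total 88 bytes, alignment 8
data bytes 81, size 88 → padding 7

7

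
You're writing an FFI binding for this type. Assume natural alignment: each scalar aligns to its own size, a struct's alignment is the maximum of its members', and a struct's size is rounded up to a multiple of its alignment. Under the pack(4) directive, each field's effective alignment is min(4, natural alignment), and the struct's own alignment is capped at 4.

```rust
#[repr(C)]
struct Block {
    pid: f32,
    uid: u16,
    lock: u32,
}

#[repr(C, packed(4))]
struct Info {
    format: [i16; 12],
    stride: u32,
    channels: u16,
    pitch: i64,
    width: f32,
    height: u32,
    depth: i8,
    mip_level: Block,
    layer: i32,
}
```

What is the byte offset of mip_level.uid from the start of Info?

56

Block: pid at 0 (size 4, align 4) → ends 4; uid at 4 (size 2, align 2) → ends 6; pad 2 to align 4 for lock; lock at 8 (size 4, align 4) → ends 12; total 12 bytes, alignment 4
format at 0 (size 24, align 2) → ends 24
stride at 24 (size 4, align 4) → ends 28
channels at 28 (size 2, align 2) → ends 30
pad 2 to align 4 for pitch
pitch at 32 (size 8, align 4) → ends 40
width at 40 (size 4, align 4) → ends 44
height at 44 (size 4, align 4) → ends 48
depth at 48 (size 1, align 1) → ends 49
pad 3 to align 4 for mip_level
mip_level at 52 (size 12, align 4) → ends 64
within Block: uid at 4
52 + 4 = 56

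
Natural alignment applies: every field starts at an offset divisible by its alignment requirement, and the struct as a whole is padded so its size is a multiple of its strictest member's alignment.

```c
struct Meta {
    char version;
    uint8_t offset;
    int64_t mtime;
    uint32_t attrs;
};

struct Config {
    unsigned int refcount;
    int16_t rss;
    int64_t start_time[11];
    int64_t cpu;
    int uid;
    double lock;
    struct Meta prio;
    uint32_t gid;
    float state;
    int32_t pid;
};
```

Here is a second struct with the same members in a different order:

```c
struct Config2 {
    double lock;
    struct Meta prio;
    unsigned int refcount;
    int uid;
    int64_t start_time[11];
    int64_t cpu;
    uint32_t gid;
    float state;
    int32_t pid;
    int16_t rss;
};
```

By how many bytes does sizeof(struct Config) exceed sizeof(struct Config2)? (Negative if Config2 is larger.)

Meta: version at 0 (size 1, align 1) → ends 1; offset at 1 (size 1, align 1) → ends 2; pad 6 to align 8 for mtime; mtime at 8 (size 8, align 8) → ends 16; attrs at 16 (size 4, align 4) → ends 20; tail pad 4 to reach multiple of 8; total 24 bytes, alignment 8
refcount at 0 (size 4, align 4) → ends 4
rss at 4 (size 2, align 2) → ends 6
pad 2 to align 8 for start_time
start_time at 8 (size 88, align 8) → ends 96
cpu at 96 (size 8, align 8) → ends 104
uid at 104 (size 4, align 4) → ends 108
pad 4 to align 8 for lock
lock at 112 (size 8, align 8) → ends 120
prio at 120 (size 24, align 8) → ends 144
gid at 144 (size 4, align 4) → ends 148
state at 148 (size 4, align 4) → ends 152
pid at 152 (size 4, align 4) → ends 156
tail pad 4 to reach multiple of 8
total 160 bytes, alignment 8
— Config2 —
lock at 0 (size 8, align 8) → ends 8
prio at 8 (size 24, align 8) → ends 32
refcount at 32 (size 4, align 4) → ends 36
uid at 36 (size 4, align 4) → ends 40
start_time at 40 (size 88, align 8) → ends 128
cpu at 128 (size 8, align 8) → ends 136
gid at 136 (size 4, align 4) → ends 140
state at 140 (size 4, align 4) → ends 144
pid at 144 (size 4, align 4) → ends 148
rss at 148 (size 2, align 2) → ends 150
tail pad 2 to reach multiple of 8
total 152 bytes, alignment 8
160 − 152 = 8

8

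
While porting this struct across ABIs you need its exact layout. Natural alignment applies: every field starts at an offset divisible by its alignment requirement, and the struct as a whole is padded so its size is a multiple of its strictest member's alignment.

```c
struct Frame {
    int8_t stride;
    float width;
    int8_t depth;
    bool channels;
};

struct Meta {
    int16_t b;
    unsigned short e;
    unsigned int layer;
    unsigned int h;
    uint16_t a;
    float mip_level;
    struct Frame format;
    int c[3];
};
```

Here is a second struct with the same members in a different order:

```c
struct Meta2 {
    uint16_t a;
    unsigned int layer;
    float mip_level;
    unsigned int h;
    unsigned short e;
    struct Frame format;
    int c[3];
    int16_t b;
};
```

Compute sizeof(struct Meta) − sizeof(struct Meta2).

-4

Frame: 0..1  stride  (1B, 1-aligned); 1..4  -- padding (3B); 4..8  width  (4B, 4-aligned); 8..9  depth  (1B, 1-aligned); 9..10  channels  (1B, 1-aligned); 10..12  -- tail padding (2B); sizeof = 12, alignof = 4
0..2  b  (2B, 2-aligned)
2..4  e  (2B, 2-aligned)
4..8  layer  (4B, 4-aligned)
8..12  h  (4B, 4-aligned)
12..14  a  (2B, 2-aligned)
14..16  -- padding (2B)
16..20  mip_level  (4B, 4-aligned)
20..32  format  (12B, 4-aligned)
32..44  c  (12B, 4-aligned)
sizeof = 44, alignof = 4
— Meta2 —
0..2  a  (2B, 2-aligned)
2..4  -- padding (2B)
4..8  layer  (4B, 4-aligned)
8..12  mip_level  (4B, 4-aligned)
12..16  h  (4B, 4-aligned)
16..18  e  (2B, 2-aligned)
18..20  -- padding (2B)
20..32  format  (12B, 4-aligned)
32..44  c  (12B, 4-aligned)
44..46  b  (2B, 2-aligned)
46..48  -- tail padding (2B)
sizeof = 48, alignof = 4
44 − 48 = -4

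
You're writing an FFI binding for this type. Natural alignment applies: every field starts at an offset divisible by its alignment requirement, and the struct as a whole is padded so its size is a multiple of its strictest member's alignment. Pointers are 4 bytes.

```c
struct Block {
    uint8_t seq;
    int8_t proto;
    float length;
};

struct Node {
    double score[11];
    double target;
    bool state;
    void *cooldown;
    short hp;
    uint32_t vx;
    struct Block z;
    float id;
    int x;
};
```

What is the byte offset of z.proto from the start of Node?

Block: 0..1  seq  (1B, 1-aligned); 1..2  proto  (1B, 1-aligned); 2..4  -- padding (2B); 4..8  length  (4B, 4-aligned); sizeof = 8, alignof = 4
0..88  score  (88B, 8-aligned)
88..96  target  (8B, 8-aligned)
96..97  state  (1B, 1-aligned)
97..100  -- padding (3B)
100..104  cooldown  (4B, 4-aligned)
104..106  hp  (2B, 2-aligned)
106..108  -- padding (2B)
108..112  vx  (4B, 4-aligned)
112..120  z  (8B, 4-aligned)
within Block: proto at 1
112 + 1 = 113

113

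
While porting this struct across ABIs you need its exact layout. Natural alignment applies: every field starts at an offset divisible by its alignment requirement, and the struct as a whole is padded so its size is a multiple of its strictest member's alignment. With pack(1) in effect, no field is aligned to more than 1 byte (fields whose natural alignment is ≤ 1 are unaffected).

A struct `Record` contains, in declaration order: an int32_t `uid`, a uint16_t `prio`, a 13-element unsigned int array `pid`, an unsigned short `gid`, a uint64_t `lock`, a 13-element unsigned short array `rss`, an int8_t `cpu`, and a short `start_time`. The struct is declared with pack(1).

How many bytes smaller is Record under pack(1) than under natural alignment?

natural layout:
  @0: uid [4B, align 4] → 4
  @4: prio [2B, align 2] → 6
  +2 pad (align 4)
  @8: pid [52B, align 4] → 60
  @60: gid [2B, align 2] → 62
  +2 pad (align 8)
  @64: lock [8B, align 8] → 72
  @72: rss [26B, align 2] → 98
  @98: cpu [1B, align 1] → 99
  +1 pad (align 2)
  @100: start_time [2B, align 2] → 102
  +2 tail pad (align 8)
  size 104, align 8
packed(1) layout:
  @0: uid [4B, align 1] → 4
  @4: prio [2B, align 1] → 6
  @6: pid [52B, align 1] → 58
  @58: gid [2B, align 1] → 60
  @60: lock [8B, align 1] → 68
  @68: rss [26B, align 1] → 94
  @94: cpu [1B, align 1] → 95
  @95: start_time [2B, align 1] → 97
  size 97, align 1
104 − 97 = 7

7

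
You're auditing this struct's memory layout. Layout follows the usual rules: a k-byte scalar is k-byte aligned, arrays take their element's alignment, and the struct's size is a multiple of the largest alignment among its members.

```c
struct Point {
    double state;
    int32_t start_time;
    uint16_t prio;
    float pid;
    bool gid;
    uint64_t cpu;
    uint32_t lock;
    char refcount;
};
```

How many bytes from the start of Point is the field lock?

state at 0 (size 8, align 8) → ends 8
start_time at 8 (size 4, align 4) → ends 12
prio at 12 (size 2, align 2) → ends 14
pad 2 to align 4 for pid
pid at 16 (size 4, align 4) → ends 20
gid at 20 (size 1, align 1) → ends 21
pad 3 to align 8 for cpu
cpu at 24 (size 8, align 8) → ends 32
lock at 32 (size 4, align 4) → ends 36

32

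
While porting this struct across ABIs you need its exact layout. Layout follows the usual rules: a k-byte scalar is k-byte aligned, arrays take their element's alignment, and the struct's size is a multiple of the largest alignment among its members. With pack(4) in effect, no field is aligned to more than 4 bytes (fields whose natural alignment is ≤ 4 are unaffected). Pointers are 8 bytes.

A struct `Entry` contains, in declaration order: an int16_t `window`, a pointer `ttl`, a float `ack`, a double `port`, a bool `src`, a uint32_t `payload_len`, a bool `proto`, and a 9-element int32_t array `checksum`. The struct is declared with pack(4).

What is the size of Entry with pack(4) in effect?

72

window at 0 (size 2, align 2) → ends 2
pad 2 to align 4 for ttl
ttl at 4 (size 8, align 4) → ends 12
ack at 12 (size 4, align 4) → ends 16
port at 16 (size 8, align 4) → ends 24
src at 24 (size 1, align 1) → ends 25
pad 3 to align 4 for payload_len
payload_len at 28 (size 4, align 4) → ends 32
proto at 32 (size 1, align 1) → ends 33
pad 3 to align 4 for checksum
checksum at 36 (size 36, align 4) → ends 72
total 72 bytes, alignment 4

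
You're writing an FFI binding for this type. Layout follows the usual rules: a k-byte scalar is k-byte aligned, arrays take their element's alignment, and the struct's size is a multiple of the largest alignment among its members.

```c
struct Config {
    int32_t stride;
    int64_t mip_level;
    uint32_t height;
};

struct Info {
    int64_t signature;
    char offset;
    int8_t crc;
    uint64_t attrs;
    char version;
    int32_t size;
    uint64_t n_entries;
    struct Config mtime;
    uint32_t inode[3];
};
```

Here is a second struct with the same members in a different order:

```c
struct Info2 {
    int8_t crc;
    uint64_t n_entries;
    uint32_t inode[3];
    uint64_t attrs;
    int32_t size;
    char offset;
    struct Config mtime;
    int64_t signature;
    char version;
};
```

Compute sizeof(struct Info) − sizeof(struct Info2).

Config: @0: stride [4B, align 4] → 4; +4 pad (align 8); @8: mip_level [8B, align 8] → 16; @16: height [4B, align 4] → 20; +4 tail pad (align 8); size 24, align 8
@0: signature [8B, align 8] → 8
@8: offset [1B, align 1] → 9
@9: crc [1B, align 1] → 10
+6 pad (align 8)
@16: attrs [8B, align 8] → 24
@24: version [1B, align 1] → 25
+3 pad (align 4)
@28: size [4B, align 4] → 32
@32: n_entries [8B, align 8] → 40
@40: mtime [24B, align 8] → 64
@64: inode [12B, align 4] → 76
+4 tail pad (align 8)
size 80, align 8
— Info2 —
@0: crc [1B, align 1] → 1
+7 pad (align 8)
@8: n_entries [8B, align 8] → 16
@16: inode [12B, align 4] → 28
+4 pad (align 8)
@32: attrs [8B, align 8] → 40
@40: size [4B, align 4] → 44
@44: offset [1B, align 1] → 45
+3 pad (align 8)
@48: mtime [24B, align 8] → 72
@72: signature [8B, align 8] → 80
@80: version [1B, align 1] → 81
+7 tail pad (align 8)
size 88, align 8
80 − 88 = -8

-8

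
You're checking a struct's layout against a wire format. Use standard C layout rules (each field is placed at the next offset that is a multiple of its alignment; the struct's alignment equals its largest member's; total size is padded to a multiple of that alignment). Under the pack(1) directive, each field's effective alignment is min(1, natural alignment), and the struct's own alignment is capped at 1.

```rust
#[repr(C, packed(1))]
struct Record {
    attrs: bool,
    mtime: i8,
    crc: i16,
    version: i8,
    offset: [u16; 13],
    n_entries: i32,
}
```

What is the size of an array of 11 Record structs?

0..1  attrs  (1B, 1-aligned)
1..2  mtime  (1B, 1-aligned)
2..4  crc  (2B, 1-aligned)
4..5  version  (1B, 1-aligned)
5..31  offset  (26B, 1-aligned)
31..35  n_entries  (4B, 1-aligned)
sizeof = 35, alignof = 1
array of 11: 11 × 35 = 385

385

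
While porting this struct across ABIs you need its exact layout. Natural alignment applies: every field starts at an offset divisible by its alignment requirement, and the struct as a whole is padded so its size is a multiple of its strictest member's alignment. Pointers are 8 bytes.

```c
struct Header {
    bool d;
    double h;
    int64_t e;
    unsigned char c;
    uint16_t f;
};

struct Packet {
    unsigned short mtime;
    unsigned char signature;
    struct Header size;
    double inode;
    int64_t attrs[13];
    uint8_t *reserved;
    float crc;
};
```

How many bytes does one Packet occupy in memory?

168 bytes

Header: @0: d [1B, align 1] → 1; +7 pad (align 8); @8: h [8B, align 8] → 16; @16: e [8B, align 8] → 24; @24: c [1B, align 1] → 25; +1 pad (align 2); @26: f [2B, align 2] → 28; +4 tail pad (align 8); size 32, align 8
@0: mtime [2B, align 2] → 2
@2: signature [1B, align 1] → 3
+5 pad (align 8)
@8: size [32B, align 8] → 40
@40: inode [8B, align 8] → 48
@48: attrs [104B, align 8] → 152
@152: reserved [8B, align 8] → 160
@160: crc [4B, align 4] → 164
+4 tail pad (align 8)
size 168, align 8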